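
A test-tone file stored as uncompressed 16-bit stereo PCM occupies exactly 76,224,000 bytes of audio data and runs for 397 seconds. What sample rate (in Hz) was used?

Bytes = sample_rate × seconds × bytes_per_sample × channels.
sample_rate = 76,224,000 / (397 × 2 × 2) = 76,224,000 / 1,588 = 48,000 Hz.

48,000 Hz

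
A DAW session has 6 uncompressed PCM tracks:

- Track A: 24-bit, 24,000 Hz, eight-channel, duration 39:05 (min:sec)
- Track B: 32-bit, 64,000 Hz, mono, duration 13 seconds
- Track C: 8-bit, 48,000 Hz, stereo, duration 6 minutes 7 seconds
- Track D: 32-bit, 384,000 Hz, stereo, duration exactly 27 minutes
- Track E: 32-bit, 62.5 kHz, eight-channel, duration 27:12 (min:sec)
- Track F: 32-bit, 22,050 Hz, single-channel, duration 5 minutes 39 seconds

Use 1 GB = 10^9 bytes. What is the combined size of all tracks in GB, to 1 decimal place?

Track A: 39:05 (min:sec) = 2,345 s; 24,000 × 2,345 × 3 × 8 = 1,350,720,000 bytes.
Track B: 64,000 × 13 × 4 × 1 = 3,328,000 bytes.
Track C: 6 minutes 7 seconds = 367 s; 48,000 × 367 × 1 × 2 = 35,232,000 bytes.
Track D: exactly 27 minutes = 1,620 s; 384,000 × 1,620 × 4 × 2 = 4,976,640,000 bytes.
Track E: 27:12 (min:sec) = 1,632 s; 62,500 × 1,632 × 4 × 8 = 3,264,000,000 bytes.
Track F: 5 minutes 39 seconds = 339 s; 22,050 × 339 × 4 × 1 = 29,899,800 bytes.
Total = 9,659,819,800 bytes = 9.7 GB.

9.7 GB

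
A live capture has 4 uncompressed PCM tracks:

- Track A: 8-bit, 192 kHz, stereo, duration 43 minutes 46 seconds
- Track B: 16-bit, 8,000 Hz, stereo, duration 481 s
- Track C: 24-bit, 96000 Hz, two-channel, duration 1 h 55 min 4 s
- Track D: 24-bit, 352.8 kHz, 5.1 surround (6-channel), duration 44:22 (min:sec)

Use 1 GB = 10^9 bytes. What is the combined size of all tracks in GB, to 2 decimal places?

Track A: 43 minutes 46 seconds = 2,626 s; 192,000 × 2,626 × 1 × 2 = 1,008,384,000 bytes.
Track B: 8,000 × 481 × 2 × 2 = 15,392,000 bytes.
Track C: 1 h 55 min 4 s = 6,904 s; 96,000 × 6,904 × 3 × 2 = 3,976,704,000 bytes.
Track D: 44:22 (min:sec) = 2,662 s; 352,800 × 2,662 × 3 × 6 = 16,904,764,800 bytes.
Total = 21,905,244,800 bytes = 21.91 GB.

21.91 GB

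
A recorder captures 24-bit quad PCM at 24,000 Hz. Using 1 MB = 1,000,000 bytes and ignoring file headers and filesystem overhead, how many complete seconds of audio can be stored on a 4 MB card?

Uncompressed byte rate = 24,000 × 3 × 4 = 288,000 bytes/s.
Capacity = 4 × 1,000,000 = 4,000,000 bytes.
4,000,000 / 288,000 ≈ 13.89 s → 13 seconds.

13 seconds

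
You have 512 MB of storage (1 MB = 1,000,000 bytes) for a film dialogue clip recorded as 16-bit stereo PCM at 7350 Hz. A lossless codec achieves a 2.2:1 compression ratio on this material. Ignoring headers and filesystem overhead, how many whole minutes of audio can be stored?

Uncompressed byte rate = 7,350 × 2 × 2 = 29,400 bytes/s.
After 2.2:1 compression, effective rate ≈ 13363.64 bytes/s.
Capacity = 512 × 1,000,000 = 512,000,000 bytes.
512,000,000 / effective rate ≈ 38312.93 s → 638 minutes.

638 minutes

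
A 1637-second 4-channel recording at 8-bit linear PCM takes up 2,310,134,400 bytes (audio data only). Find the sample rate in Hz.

352,800 Hz

Bytes = sample_rate × seconds × bytes_per_sample × channels.
sample_rate = 2,310,134,400 / (1,637 × 1 × 4) = 2,310,134,400 / 6,548 = 352,800 Hz.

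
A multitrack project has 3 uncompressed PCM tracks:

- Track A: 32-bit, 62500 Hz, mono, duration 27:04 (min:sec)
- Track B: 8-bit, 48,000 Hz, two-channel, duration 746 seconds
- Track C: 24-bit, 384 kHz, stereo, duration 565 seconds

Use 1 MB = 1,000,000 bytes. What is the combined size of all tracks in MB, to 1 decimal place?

1779.4 MB

Track A: 27:04 (min:sec) = 1,624 s; 62,500 × 1,624 × 4 × 1 = 406,000,000 bytes.
Track B: 48,000 × 746 × 1 × 2 = 71,616,000 bytes.
Track C: 384,000 × 565 × 3 × 2 = 1,301,760,000 bytes.
Total = 1,779,376,000 bytes = 1779.4 MB.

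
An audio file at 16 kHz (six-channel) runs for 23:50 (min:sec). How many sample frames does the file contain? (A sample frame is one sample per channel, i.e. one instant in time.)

22,880,000 sample frames

23:50 (min:sec) = 1,430 s.
16,000 samples/s × 1,430 s = 22,880,000 frames.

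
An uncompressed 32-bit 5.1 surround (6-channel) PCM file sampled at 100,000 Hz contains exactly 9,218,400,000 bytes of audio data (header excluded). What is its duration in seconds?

3,841 seconds

Byte rate = 100,000 × 4 × 6 = 2,400,000 bytes/s.
Duration = 9,218,400,000 / 2,400,000 = 3,841 s.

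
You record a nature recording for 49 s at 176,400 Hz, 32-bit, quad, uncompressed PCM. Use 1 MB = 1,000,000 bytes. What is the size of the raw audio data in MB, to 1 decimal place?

138.3 MB

Bytes = 176,400 samples/s × 49 s × 4 bytes/sample × 4 ch = 138,297,600 bytes.
138,297,600 / 1,000,000 = 138.3 MB.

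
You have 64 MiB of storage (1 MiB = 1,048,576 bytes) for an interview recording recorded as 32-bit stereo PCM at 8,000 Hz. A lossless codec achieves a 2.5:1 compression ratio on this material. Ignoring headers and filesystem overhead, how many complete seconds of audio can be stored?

2,621 seconds

Uncompressed byte rate = 8,000 × 4 × 2 = 64,000 bytes/s.
After 2.5:1 compression, effective rate ≈ 25600 bytes/s.
Capacity = 64 × 1,048,576 = 67,108,864 bytes.
67,108,864 / effective rate ≈ 2621.44 s → 2,621 seconds.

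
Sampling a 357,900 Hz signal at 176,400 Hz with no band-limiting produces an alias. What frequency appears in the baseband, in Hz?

5,100 Hz

Nyquist = 176,400/2 = 88,200 Hz; 357,900 Hz exceeds it.
Alias = |357,900 − 2×176,400| = |357,900 − 352,800| = 5,100 Hz.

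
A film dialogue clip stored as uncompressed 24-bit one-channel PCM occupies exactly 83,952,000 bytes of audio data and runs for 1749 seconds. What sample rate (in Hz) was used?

16,000 Hz

Bytes = sample_rate × seconds × bytes_per_sample × channels.
sample_rate = 83,952,000 / (1,749 × 3 × 1) = 83,952,000 / 5,247 = 16,000 Hz.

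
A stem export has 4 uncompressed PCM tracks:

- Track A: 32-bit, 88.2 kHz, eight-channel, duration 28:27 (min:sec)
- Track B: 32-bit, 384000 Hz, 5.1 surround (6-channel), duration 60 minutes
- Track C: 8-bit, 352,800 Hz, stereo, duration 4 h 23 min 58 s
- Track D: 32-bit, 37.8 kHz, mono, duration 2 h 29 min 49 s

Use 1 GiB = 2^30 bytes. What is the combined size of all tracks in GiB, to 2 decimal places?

47.06 GiB

Track A: 28:27 (min:sec) = 1,707 s; 88,200 × 1,707 × 4 × 8 = 4,817,836,800 bytes.
Track B: 60 minutes = 3,600 s; 384,000 × 3,600 × 4 × 6 = 33,177,600,000 bytes.
Track C: 4 h 23 min 58 s = 15,838 s; 352,800 × 15,838 × 1 × 2 = 11,175,292,800 bytes.
Track D: 2 h 29 min 49 s = 8,989 s; 37,800 × 8,989 × 4 × 1 = 1,359,136,800 bytes.
Total = 50,529,866,400 bytes = 47.06 GiB.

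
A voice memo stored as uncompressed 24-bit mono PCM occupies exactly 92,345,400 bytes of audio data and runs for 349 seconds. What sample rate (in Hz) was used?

Bytes = sample_rate × seconds × bytes_per_sample × channels.
sample_rate = 92,345,400 / (349 × 3 × 1) = 92,345,400 / 1,047 = 88,200 Hz.

88,200 Hz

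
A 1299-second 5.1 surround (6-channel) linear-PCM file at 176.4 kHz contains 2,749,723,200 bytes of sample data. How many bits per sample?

16 bits

Bytes per sample = 2,749,723,200 / (176,400 × 1,299 × 6) = 2,749,723,200 / 1,374,861,600 = 2.
Bit depth = 2 × 8 = 16 bits.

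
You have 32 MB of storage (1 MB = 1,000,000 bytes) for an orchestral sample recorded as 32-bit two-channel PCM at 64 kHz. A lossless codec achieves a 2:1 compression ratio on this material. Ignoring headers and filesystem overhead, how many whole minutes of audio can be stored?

Uncompressed byte rate = 64,000 × 4 × 2 = 512,000 bytes/s.
After 2:1 compression, effective rate ≈ 256000 bytes/s.
Capacity = 32 × 1,000,000 = 32,000,000 bytes.
32,000,000 / effective rate ≈ 125 s → 2 minutes.

2 minutes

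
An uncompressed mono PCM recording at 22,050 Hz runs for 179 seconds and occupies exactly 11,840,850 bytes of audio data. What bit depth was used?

24 bits

Bytes per sample = 11,840,850 / (22,050 × 179 × 1) = 11,840,850 / 3,946,950 = 3.
Bit depth = 3 × 8 = 24 bits.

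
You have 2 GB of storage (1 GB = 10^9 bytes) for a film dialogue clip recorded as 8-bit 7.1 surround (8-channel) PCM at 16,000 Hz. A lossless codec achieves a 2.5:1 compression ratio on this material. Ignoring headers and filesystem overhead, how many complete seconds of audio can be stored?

39,062 seconds

Uncompressed byte rate = 16,000 × 1 × 8 = 128,000 bytes/s.
After 2.5:1 compression, effective rate ≈ 51200 bytes/s.
Capacity = 2 × 1,000,000,000 = 2,000,000,000 bytes.
2,000,000,000 / effective rate ≈ 39062.5 s → 39,062 seconds.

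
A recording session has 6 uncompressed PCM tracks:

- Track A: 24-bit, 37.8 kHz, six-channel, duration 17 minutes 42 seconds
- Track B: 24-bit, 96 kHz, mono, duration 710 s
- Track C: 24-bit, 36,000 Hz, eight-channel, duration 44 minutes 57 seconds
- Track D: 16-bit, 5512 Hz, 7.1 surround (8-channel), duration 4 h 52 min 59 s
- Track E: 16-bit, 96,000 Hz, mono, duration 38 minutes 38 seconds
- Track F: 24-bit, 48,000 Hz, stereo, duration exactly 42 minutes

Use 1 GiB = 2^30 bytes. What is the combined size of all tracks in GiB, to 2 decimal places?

5.57 GiB

Track A: 17 minutes 42 seconds = 1,062 s; 37,800 × 1,062 × 3 × 6 = 722,584,800 bytes.
Track B: 96,000 × 710 × 3 × 1 = 204,480,000 bytes.
Track C: 44 minutes 57 seconds = 2,697 s; 36,000 × 2,697 × 3 × 8 = 2,330,208,000 bytes.
Track D: 4 h 52 min 59 s = 17,579 s; 5,512 × 17,579 × 2 × 8 = 1,550,327,168 bytes.
Track E: 38 minutes 38 seconds = 2,318 s; 96,000 × 2,318 × 2 × 1 = 445,056,000 bytes.
Track F: exactly 42 minutes = 2,520 s; 48,000 × 2,520 × 3 × 2 = 725,760,000 bytes.
Total = 5,978,415,968 bytes = 5.57 GiB.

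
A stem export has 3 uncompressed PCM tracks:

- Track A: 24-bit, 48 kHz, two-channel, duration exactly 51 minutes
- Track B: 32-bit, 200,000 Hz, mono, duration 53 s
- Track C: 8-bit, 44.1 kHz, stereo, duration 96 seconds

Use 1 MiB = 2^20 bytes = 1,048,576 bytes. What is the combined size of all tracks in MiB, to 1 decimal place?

889.0 MiB

Track A: exactly 51 minutes = 3,060 s; 48,000 × 3,060 × 3 × 2 = 881,280,000 bytes.
Track B: 200,000 × 53 × 4 × 1 = 42,400,000 bytes.
Track C: 44,100 × 96 × 1 × 2 = 8,467,200 bytes.
Total = 932,147,200 bytes = 889.0 MiB.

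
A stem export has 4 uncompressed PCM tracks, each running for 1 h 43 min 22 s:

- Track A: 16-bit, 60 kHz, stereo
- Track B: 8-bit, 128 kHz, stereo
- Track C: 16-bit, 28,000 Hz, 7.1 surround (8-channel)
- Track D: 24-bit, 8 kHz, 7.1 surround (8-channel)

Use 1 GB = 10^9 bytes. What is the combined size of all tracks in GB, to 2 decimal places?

1 h 43 min 22 s = 6,202 s.
Track A: 60,000 × 6,202 × 2 × 2 = 1,488,480,000 bytes.
Track B: 128,000 × 6,202 × 1 × 2 = 1,587,712,000 bytes.
Track C: 28,000 × 6,202 × 2 × 8 = 2,778,496,000 bytes.
Track D: 8,000 × 6,202 × 3 × 8 = 1,190,784,000 bytes.
Total = 7,045,472,000 bytes = 7.05 GB.

7.05 GB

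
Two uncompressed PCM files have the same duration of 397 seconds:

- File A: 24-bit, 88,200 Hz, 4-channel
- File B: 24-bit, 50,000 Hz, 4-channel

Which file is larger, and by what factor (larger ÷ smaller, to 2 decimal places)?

File A, by a factor of 1.76

File A: 88,200 × 3 × 4 = 1,058,400 bytes/s.
File B: 50,000 × 3 × 4 = 600,000 bytes/s.
File A is larger; ratio = 420,184,800 / 238,200,000 = 1.76.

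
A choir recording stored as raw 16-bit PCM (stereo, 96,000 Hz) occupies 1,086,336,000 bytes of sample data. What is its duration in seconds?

Byte rate = 96,000 × 2 × 2 = 384,000 bytes/s.
Duration = 1,086,336,000 / 384,000 = 2,829 s.

2,829 seconds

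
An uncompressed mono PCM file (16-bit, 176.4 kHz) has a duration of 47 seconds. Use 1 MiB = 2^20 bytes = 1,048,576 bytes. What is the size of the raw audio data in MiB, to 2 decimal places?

15.81 MiB

Bytes = 176,400 samples/s × 47 s × 2 bytes/sample × 1 ch = 16,581,600 bytes.
16,581,600 / 1,048,576 = 15.81 MiB.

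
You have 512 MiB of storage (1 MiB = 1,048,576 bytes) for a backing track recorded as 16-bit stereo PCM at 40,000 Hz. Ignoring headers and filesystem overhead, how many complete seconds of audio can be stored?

3,355 seconds

Uncompressed byte rate = 40,000 × 2 × 2 = 160,000 bytes/s.
Capacity = 512 × 1,048,576 = 536,870,912 bytes.
536,870,912 / 160,000 ≈ 3355.44 s → 3,355 seconds.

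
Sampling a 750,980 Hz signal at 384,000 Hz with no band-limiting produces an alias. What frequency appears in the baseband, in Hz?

17,020 Hz

Nyquist = 384,000/2 = 192,000 Hz; 750,980 Hz exceeds it.
Alias = |750,980 − 2×384,000| = |750,980 − 768,000| = 17,020 Hz.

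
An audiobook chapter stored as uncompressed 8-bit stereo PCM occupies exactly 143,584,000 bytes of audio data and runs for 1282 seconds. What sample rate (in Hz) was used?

56,000 Hz

Bytes = sample_rate × seconds × bytes_per_sample × channels.
sample_rate = 143,584,000 / (1,282 × 1 × 2) = 143,584,000 / 2,564 = 56,000 Hz.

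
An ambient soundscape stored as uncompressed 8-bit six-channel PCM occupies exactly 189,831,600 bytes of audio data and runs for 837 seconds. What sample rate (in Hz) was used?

37,800 Hz

Bytes = sample_rate × seconds × bytes_per_sample × channels.
sample_rate = 189,831,600 / (837 × 1 × 6) = 189,831,600 / 5,022 = 37,800 Hz.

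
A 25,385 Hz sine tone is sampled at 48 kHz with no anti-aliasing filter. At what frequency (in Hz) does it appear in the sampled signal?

22,615 Hz

Nyquist = 48,000/2 = 24,000 Hz; 25,385 Hz exceeds it.
Alias = |25,385 − 1×48,000| = |25,385 − 48,000| = 22,615 Hz.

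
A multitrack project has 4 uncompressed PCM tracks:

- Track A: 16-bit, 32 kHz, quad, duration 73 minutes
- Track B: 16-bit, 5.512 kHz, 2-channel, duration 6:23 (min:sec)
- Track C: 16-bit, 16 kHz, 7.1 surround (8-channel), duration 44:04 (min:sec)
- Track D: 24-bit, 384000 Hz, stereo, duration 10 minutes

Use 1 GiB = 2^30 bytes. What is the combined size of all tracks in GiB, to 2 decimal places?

2.97 GiB

Track A: 73 minutes = 4,380 s; 32,000 × 4,380 × 2 × 4 = 1,121,280,000 bytes.
Track B: 6:23 (min:sec) = 383 s; 5,512 × 383 × 2 × 2 = 8,444,384 bytes.
Track C: 44:04 (min:sec) = 2,644 s; 16,000 × 2,644 × 2 × 8 = 676,864,000 bytes.
Track D: 10 minutes = 600 s; 384,000 × 600 × 3 × 2 = 1,382,400,000 bytes.
Total = 3,188,988,384 bytes = 2.97 GiB.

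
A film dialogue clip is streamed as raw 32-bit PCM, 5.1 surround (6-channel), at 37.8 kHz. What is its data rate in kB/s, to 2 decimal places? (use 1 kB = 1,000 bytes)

907.20 kB/s

Bit rate = 37,800 × 32 × 6 = 7,257,600 bits/s.
7,257,600 / 8 = 907,200 B/s = 907.20 kB/s.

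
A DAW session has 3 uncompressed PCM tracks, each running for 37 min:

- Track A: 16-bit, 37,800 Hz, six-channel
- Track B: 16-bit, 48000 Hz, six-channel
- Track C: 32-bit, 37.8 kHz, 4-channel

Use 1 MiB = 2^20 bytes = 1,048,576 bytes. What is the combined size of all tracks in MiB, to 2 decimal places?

37 min = 2,220 s.
Track A: 37,800 × 2,220 × 2 × 6 = 1,006,992,000 bytes.
Track B: 48,000 × 2,220 × 2 × 6 = 1,278,720,000 bytes.
Track C: 37,800 × 2,220 × 4 × 4 = 1,342,656,000 bytes.
Total = 3,628,368,000 bytes = 3460.28 MiB.

3460.28 MiB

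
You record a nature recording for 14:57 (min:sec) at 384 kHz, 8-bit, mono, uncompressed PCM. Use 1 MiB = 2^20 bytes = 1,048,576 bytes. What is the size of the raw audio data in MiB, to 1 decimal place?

328.5 MiB

Duration = 14:57 (min:sec) = 897 s.
Bytes = 384,000 samples/s × 897 s × 1 bytes/sample × 1 ch = 344,448,000 bytes.
344,448,000 / 1,048,576 = 328.5 MiB.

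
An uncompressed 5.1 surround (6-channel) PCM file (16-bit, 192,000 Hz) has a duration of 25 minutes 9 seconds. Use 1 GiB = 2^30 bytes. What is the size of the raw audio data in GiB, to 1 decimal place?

Duration = 25 minutes 9 seconds = 1,509 s.
Bytes = 192,000 samples/s × 1,509 s × 2 bytes/sample × 6 ch = 3,476,736,000 bytes.
3,476,736,000 / 1,073,741,824 = 3.2 GiB.

3.2 GiB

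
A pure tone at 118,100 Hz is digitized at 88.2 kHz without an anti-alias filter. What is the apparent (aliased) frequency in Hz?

29,900 Hz

Nyquist = 88,200/2 = 44,100 Hz; 118,100 Hz exceeds it.
Alias = |118,100 − 1×88,200| = |118,100 − 88,200| = 29,900 Hz.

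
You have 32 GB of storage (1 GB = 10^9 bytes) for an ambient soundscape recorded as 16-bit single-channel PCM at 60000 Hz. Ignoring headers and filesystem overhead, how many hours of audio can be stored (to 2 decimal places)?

Uncompressed byte rate = 60,000 × 2 × 1 = 120,000 bytes/s.
Capacity = 32 × 1,000,000,000 = 32,000,000,000 bytes.
32,000,000,000 / 120,000 ≈ 266666.67 s → 74.07 hours.

74.07 hours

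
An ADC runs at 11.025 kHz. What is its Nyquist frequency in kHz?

5.5125 kHz

Nyquist frequency = sample rate / 2 = 11,025 / 2 = 5.5125 kHz.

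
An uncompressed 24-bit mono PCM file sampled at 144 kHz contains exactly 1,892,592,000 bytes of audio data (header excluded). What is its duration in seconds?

Byte rate = 144,000 × 3 × 1 = 432,000 bytes/s.
Duration = 1,892,592,000 / 432,000 = 4,381 s.

4,381 seconds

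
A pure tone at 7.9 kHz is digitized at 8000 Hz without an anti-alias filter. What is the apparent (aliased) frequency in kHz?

Nyquist = 8,000/2 = 4,000 Hz; 7,900 Hz exceeds it.
Alias = |7,900 − 1×8,000| = |7,900 − 8,000| = 100 Hz = 0.1 kHz.

0.1 kHz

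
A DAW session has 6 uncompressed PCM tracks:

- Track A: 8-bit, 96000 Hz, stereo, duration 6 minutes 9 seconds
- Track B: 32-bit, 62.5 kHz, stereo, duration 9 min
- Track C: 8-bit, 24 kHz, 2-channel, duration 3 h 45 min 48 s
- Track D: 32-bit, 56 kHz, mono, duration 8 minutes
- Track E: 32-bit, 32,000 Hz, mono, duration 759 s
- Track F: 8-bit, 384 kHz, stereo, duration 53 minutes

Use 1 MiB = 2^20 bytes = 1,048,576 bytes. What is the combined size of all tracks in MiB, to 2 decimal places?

Track A: 6 minutes 9 seconds = 369 s; 96,000 × 369 × 1 × 2 = 70,848,000 bytes.
Track B: 9 min = 540 s; 62,500 × 540 × 4 × 2 = 270,000,000 bytes.
Track C: 3 h 45 min 48 s = 13,548 s; 24,000 × 13,548 × 1 × 2 = 650,304,000 bytes.
Track D: 8 minutes = 480 s; 56,000 × 480 × 4 × 1 = 107,520,000 bytes.
Track E: 32,000 × 759 × 4 × 1 = 97,152,000 bytes.
Track F: 53 minutes = 3,180 s; 384,000 × 3,180 × 1 × 2 = 2,442,240,000 bytes.
Total = 3,638,064,000 bytes = 3469.53 MiB.

3469.53 MiB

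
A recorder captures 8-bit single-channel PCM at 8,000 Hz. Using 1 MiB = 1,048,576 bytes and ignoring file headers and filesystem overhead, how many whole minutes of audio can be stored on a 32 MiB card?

69 minutes

Uncompressed byte rate = 8,000 × 1 × 1 = 8,000 bytes/s.
Capacity = 32 × 1,048,576 = 33,554,432 bytes.
33,554,432 / 8,000 ≈ 4194.3 s → 69 minutes.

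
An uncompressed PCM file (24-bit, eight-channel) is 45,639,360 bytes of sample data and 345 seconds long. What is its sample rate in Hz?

Bytes = sample_rate × seconds × bytes_per_sample × channels.
sample_rate = 45,639,360 / (345 × 3 × 8) = 45,639,360 / 8,280 = 5,512 Hz.

5,512 Hz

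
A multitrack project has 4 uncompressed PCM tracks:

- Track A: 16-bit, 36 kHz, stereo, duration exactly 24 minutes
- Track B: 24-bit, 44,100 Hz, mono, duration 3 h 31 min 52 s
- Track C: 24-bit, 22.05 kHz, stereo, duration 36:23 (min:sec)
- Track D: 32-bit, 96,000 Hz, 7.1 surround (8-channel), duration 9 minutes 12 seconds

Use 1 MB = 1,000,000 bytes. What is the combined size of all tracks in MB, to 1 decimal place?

Track A: exactly 24 minutes = 1,440 s; 36,000 × 1,440 × 2 × 2 = 207,360,000 bytes.
Track B: 3 h 31 min 52 s = 12,712 s; 44,100 × 12,712 × 3 × 1 = 1,681,797,600 bytes.
Track C: 36:23 (min:sec) = 2,183 s; 22,050 × 2,183 × 3 × 2 = 288,810,900 bytes.
Track D: 9 minutes 12 seconds = 552 s; 96,000 × 552 × 4 × 8 = 1,695,744,000 bytes.
Total = 3,873,712,500 bytes = 3873.7 MB.

3873.7 MB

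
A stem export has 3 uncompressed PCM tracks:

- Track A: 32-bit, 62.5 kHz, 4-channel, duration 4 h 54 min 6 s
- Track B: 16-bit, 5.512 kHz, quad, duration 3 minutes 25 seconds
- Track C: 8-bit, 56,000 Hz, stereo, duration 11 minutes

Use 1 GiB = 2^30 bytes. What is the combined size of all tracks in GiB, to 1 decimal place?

16.5 GiB

Track A: 4 h 54 min 6 s = 17,646 s; 62,500 × 17,646 × 4 × 4 = 17,646,000,000 bytes.
Track B: 3 minutes 25 seconds = 205 s; 5,512 × 205 × 2 × 4 = 9,039,680 bytes.
Track C: 11 minutes = 660 s; 56,000 × 660 × 1 × 2 = 73,920,000 bytes.
Total = 17,728,959,680 bytes = 16.5 GiB.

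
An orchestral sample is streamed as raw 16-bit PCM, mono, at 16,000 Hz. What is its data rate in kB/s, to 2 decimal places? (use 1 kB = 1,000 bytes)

Bit rate = 16,000 × 16 × 1 = 256,000 bits/s.
256,000 / 8 = 32,000 B/s = 32.00 kB/s.

32.00 kB/s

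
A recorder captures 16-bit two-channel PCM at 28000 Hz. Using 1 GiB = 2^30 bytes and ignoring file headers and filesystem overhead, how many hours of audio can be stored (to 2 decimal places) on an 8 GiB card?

Uncompressed byte rate = 28,000 × 2 × 2 = 112,000 bytes/s.
Capacity = 8 × 1,073,741,824 = 8,589,934,592 bytes.
8,589,934,592 / 112,000 ≈ 76695.84 s → 21.30 hours.

21.30 hours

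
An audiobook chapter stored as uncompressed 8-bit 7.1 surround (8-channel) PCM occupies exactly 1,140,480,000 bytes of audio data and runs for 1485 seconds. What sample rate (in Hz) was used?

Bytes = sample_rate × seconds × bytes_per_sample × channels.
sample_rate = 1,140,480,000 / (1,485 × 1 × 8) = 1,140,480,000 / 11,880 = 96,000 Hz.

96,000 Hz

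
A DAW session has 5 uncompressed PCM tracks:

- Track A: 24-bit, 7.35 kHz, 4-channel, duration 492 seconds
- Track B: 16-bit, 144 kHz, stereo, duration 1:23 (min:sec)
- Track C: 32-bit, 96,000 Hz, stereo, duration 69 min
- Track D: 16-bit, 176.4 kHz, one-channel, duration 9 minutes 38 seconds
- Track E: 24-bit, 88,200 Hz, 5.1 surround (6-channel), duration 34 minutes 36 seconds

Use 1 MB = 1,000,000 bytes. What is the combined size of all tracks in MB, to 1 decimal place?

Track A: 7,350 × 492 × 3 × 4 = 43,394,400 bytes.
Track B: 1:23 (min:sec) = 83 s; 144,000 × 83 × 2 × 2 = 47,808,000 bytes.
Track C: 69 min = 4,140 s; 96,000 × 4,140 × 4 × 2 = 3,179,520,000 bytes.
Track D: 9 minutes 38 seconds = 578 s; 176,400 × 578 × 2 × 1 = 203,918,400 bytes.
Track E: 34 minutes 36 seconds = 2,076 s; 88,200 × 2,076 × 3 × 6 = 3,295,857,600 bytes.
Total = 6,770,498,400 bytes = 6770.5 MB.

6770.5 MB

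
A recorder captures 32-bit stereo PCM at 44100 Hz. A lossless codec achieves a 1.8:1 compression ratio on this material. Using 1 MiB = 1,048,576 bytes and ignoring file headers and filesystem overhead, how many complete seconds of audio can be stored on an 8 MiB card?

Uncompressed byte rate = 44,100 × 4 × 2 = 352,800 bytes/s.
After 1.8:1 compression, effective rate ≈ 196000 bytes/s.
Capacity = 8 × 1,048,576 = 8,388,608 bytes.
8,388,608 / effective rate ≈ 42.8 s → 42 seconds.

42 seconds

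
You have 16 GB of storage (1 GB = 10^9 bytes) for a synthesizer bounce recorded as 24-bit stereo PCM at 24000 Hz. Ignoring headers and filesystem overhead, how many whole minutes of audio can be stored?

Uncompressed byte rate = 24,000 × 3 × 2 = 144,000 bytes/s.
Capacity = 16 × 1,000,000,000 = 16,000,000,000 bytes.
16,000,000,000 / 144,000 ≈ 111111.11 s → 1,851 minutes.

1,851 minutes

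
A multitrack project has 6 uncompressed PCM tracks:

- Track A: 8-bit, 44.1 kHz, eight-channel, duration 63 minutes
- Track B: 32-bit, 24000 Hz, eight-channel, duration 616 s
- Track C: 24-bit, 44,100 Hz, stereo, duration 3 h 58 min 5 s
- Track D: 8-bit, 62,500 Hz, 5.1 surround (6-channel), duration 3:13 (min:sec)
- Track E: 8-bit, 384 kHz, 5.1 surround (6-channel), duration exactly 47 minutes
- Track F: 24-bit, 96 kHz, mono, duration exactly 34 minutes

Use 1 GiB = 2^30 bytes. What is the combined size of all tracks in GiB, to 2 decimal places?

11.87 GiB

Track A: 63 minutes = 3,780 s; 44,100 × 3,780 × 1 × 8 = 1,333,584,000 bytes.
Track B: 24,000 × 616 × 4 × 8 = 473,088,000 bytes.
Track C: 3 h 58 min 5 s = 14,285 s; 44,100 × 14,285 × 3 × 2 = 3,779,811,000 bytes.
Track D: 3:13 (min:sec) = 193 s; 62,500 × 193 × 1 × 6 = 72,375,000 bytes.
Track E: exactly 47 minutes = 2,820 s; 384,000 × 2,820 × 1 × 6 = 6,497,280,000 bytes.
Track F: exactly 34 minutes = 2,040 s; 96,000 × 2,040 × 3 × 1 = 587,520,000 bytes.
Total = 12,743,658,000 bytes = 11.87 GiB.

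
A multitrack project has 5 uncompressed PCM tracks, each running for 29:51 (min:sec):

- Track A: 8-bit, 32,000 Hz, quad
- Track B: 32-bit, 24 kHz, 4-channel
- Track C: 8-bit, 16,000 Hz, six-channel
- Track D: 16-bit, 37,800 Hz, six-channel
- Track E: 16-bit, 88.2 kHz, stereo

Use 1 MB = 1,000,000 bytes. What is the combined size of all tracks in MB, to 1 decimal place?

29:51 (min:sec) = 1,791 s.
Track A: 32,000 × 1,791 × 1 × 4 = 229,248,000 bytes.
Track B: 24,000 × 1,791 × 4 × 4 = 687,744,000 bytes.
Track C: 16,000 × 1,791 × 1 × 6 = 171,936,000 bytes.
Track D: 37,800 × 1,791 × 2 × 6 = 812,397,600 bytes.
Track E: 88,200 × 1,791 × 2 × 2 = 631,864,800 bytes.
Total = 2,533,190,400 bytes = 2533.2 MB.

2533.2 MB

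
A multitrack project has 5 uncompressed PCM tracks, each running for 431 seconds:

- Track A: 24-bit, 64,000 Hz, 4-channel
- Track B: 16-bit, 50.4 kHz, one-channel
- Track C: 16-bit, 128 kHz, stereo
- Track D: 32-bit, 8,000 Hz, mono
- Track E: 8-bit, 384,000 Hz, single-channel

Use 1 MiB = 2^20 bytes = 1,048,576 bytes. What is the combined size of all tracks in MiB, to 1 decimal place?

738.5 MiB

Track A: 64,000 × 431 × 3 × 4 = 331,008,000 bytes.
Track B: 50,400 × 431 × 2 × 1 = 43,444,800 bytes.
Track C: 128,000 × 431 × 2 × 2 = 220,672,000 bytes.
Track D: 8,000 × 431 × 4 × 1 = 13,792,000 bytes.
Track E: 384,000 × 431 × 1 × 1 = 165,504,000 bytes.
Total = 774,420,800 bytes = 738.5 MiB.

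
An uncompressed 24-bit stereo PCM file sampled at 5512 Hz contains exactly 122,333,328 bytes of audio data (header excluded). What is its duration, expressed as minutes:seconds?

Byte rate = 5,512 × 3 × 2 = 33,072 bytes/s.
Duration = 122,333,328 / 33,072 = 3,699 s.
3,699 s = 61:39.

61:39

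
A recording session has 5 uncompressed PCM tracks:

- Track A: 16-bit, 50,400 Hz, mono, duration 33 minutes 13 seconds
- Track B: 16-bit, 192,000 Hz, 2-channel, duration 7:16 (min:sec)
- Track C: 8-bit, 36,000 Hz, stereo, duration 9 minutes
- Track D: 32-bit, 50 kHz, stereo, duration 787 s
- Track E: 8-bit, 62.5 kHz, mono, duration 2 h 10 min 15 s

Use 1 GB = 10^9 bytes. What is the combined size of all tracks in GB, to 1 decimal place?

1.4 GB

Track A: 33 minutes 13 seconds = 1,993 s; 50,400 × 1,993 × 2 × 1 = 200,894,400 bytes.
Track B: 7:16 (min:sec) = 436 s; 192,000 × 436 × 2 × 2 = 334,848,000 bytes.
Track C: 9 minutes = 540 s; 36,000 × 540 × 1 × 2 = 38,880,000 bytes.
Track D: 50,000 × 787 × 4 × 2 = 314,800,000 bytes.
Track E: 2 h 10 min 15 s = 7,815 s; 62,500 × 7,815 × 1 × 1 = 488,437,500 bytes.
Total = 1,377,859,900 bytes = 1.4 GB.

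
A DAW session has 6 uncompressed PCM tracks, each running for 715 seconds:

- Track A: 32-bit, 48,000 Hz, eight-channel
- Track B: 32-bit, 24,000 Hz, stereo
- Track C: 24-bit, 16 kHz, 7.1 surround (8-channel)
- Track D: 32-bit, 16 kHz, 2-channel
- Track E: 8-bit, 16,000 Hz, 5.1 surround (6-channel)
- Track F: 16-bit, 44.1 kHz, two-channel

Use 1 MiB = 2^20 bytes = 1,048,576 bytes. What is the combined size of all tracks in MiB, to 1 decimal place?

Track A: 48,000 × 715 × 4 × 8 = 1,098,240,000 bytes.
Track B: 24,000 × 715 × 4 × 2 = 137,280,000 bytes.
Track C: 16,000 × 715 × 3 × 8 = 274,560,000 bytes.
Track D: 16,000 × 715 × 4 × 2 = 91,520,000 bytes.
Track E: 16,000 × 715 × 1 × 6 = 68,640,000 bytes.
Track F: 44,100 × 715 × 2 × 2 = 126,126,000 bytes.
Total = 1,796,366,000 bytes = 1713.1 MiB.

1713.1 MiB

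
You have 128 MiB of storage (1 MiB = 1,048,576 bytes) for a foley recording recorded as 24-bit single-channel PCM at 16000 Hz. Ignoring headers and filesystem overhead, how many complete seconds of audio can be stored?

Uncompressed byte rate = 16,000 × 3 × 1 = 48,000 bytes/s.
Capacity = 128 × 1,048,576 = 134,217,728 bytes.
134,217,728 / 48,000 ≈ 2796.2 s → 2,796 seconds.

2,796 seconds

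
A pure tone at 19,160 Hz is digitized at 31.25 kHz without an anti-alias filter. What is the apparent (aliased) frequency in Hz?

Nyquist = 31,250/2 = 15,625 Hz; 19,160 Hz exceeds it.
Alias = |19,160 − 1×31,250| = |19,160 − 31,250| = 12,090 Hz.

12,090 Hz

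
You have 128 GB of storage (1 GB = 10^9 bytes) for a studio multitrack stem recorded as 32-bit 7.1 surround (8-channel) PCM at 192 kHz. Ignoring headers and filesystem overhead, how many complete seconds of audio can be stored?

20,833 seconds

Uncompressed byte rate = 192,000 × 4 × 8 = 6,144,000 bytes/s.
Capacity = 128 × 1,000,000,000 = 128,000,000,000 bytes.
128,000,000,000 / 6,144,000 ≈ 20833.33 s → 20,833 seconds.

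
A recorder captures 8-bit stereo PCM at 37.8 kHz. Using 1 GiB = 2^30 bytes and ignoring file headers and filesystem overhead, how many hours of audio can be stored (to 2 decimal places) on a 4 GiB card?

15.78 hours

Uncompressed byte rate = 37,800 × 1 × 2 = 75,600 bytes/s.
Capacity = 4 × 1,073,741,824 = 4,294,967,296 bytes.
4,294,967,296 / 75,600 ≈ 56811.74 s → 15.78 hours.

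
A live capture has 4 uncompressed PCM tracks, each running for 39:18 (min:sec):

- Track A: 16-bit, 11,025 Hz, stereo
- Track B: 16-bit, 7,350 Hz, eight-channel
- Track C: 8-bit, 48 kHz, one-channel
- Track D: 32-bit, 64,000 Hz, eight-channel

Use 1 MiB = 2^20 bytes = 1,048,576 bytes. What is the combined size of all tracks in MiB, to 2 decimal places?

39:18 (min:sec) = 2,358 s.
Track A: 11,025 × 2,358 × 2 × 2 = 103,987,800 bytes.
Track B: 7,350 × 2,358 × 2 × 8 = 277,300,800 bytes.
Track C: 48,000 × 2,358 × 1 × 1 = 113,184,000 bytes.
Track D: 64,000 × 2,358 × 4 × 8 = 4,829,184,000 bytes.
Total = 5,323,656,600 bytes = 5077.03 MiB.

5077.03 MiB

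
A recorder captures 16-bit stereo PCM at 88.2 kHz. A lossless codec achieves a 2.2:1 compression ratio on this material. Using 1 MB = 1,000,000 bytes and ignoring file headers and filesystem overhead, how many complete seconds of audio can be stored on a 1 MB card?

6 seconds

Uncompressed byte rate = 88,200 × 2 × 2 = 352,800 bytes/s.
After 2.2:1 compression, effective rate ≈ 160363.64 bytes/s.
Capacity = 1 × 1,000,000 = 1,000,000 bytes.
1,000,000 / effective rate ≈ 6.24 s → 6 seconds.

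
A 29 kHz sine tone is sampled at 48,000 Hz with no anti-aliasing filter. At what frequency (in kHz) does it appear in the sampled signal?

Nyquist = 48,000/2 = 24,000 Hz; 29,000 Hz exceeds it.
Alias = |29,000 − 1×48,000| = |29,000 − 48,000| = 19,000 Hz = 19 kHz.

19 kHz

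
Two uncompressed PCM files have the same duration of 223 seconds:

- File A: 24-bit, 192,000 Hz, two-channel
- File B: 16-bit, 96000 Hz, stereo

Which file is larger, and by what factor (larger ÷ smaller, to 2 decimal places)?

File A: 192,000 × 3 × 2 = 1,152,000 bytes/s.
File B: 96,000 × 2 × 2 = 384,000 bytes/s.
File A is larger; ratio = 256,896,000 / 85,632,000 = 3.00.

File A, by a factor of 3.00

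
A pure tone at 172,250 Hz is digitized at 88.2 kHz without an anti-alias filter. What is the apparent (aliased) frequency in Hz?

Nyquist = 88,200/2 = 44,100 Hz; 172,250 Hz exceeds it.
Alias = |172,250 − 2×88,200| = |172,250 − 176,400| = 4,150 Hz.

4,150 Hz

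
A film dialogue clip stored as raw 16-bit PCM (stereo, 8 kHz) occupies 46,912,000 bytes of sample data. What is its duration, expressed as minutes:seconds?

Byte rate = 8,000 × 2 × 2 = 32,000 bytes/s.
Duration = 46,912,000 / 32,000 = 1,466 s.
1,466 s = 24:26.

24:26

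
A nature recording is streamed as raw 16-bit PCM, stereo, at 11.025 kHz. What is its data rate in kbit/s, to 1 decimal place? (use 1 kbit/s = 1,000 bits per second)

352.8 kbit/s

Bit rate = 11,025 × 16 × 2 = 352,800 bits/s.
= 352.8 kbit/s.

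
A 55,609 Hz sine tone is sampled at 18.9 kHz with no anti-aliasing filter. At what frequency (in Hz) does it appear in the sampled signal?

Nyquist = 18,900/2 = 9,450 Hz; 55,609 Hz exceeds it.
Alias = |55,609 − 3×18,900| = |55,609 − 56,700| = 1,091 Hz.

1,091 Hz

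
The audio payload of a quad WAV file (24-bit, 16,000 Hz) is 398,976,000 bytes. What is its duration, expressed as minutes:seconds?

34:38

Byte rate = 16,000 × 3 × 4 = 192,000 bytes/s.
Duration = 398,976,000 / 192,000 = 2,078 s.
2,078 s = 34:38.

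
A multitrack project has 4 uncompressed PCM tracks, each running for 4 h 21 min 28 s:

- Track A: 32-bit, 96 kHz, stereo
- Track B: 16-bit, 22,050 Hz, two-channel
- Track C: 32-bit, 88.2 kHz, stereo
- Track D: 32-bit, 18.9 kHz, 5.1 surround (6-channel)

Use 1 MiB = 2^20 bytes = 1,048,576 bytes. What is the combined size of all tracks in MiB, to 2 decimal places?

30152.89 MiB

4 h 21 min 28 s = 15,688 s.
Track A: 96,000 × 15,688 × 4 × 2 = 12,048,384,000 bytes.
Track B: 22,050 × 15,688 × 2 × 2 = 1,383,681,600 bytes.
Track C: 88,200 × 15,688 × 4 × 2 = 11,069,452,800 bytes.
Track D: 18,900 × 15,688 × 4 × 6 = 7,116,076,800 bytes.
Total = 31,617,595,200 bytes = 30152.89 MiB.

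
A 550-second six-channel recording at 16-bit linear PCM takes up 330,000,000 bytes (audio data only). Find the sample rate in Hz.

50,000 Hz

Bytes = sample_rate × seconds × bytes_per_sample × channels.
sample_rate = 330,000,000 / (550 × 2 × 6) = 330,000,000 / 6,600 = 50,000 Hz.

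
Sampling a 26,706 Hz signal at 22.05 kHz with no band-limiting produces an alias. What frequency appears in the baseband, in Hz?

4,656 Hz

Nyquist = 22,050/2 = 11,025 Hz; 26,706 Hz exceeds it.
Alias = |26,706 − 1×22,050| = |26,706 − 22,050| = 4,656 Hz.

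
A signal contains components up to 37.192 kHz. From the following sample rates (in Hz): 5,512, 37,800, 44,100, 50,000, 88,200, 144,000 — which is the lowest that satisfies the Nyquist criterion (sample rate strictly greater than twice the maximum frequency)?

Need sample rate > 2 × 37,192 = 74,384 Hz.
Lowest listed rate above 74,384 Hz is 88,200 Hz.

88,200 Hz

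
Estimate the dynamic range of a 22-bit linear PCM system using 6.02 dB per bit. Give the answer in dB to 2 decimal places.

22 × 6.02 = 132.44 dB.

132.44 dB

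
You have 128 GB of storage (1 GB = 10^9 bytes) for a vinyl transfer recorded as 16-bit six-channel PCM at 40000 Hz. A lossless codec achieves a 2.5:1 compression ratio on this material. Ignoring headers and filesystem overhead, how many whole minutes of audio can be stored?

Uncompressed byte rate = 40,000 × 2 × 6 = 480,000 bytes/s.
After 2.5:1 compression, effective rate ≈ 192000 bytes/s.
Capacity = 128 × 1,000,000,000 = 128,000,000,000 bytes.
128,000,000,000 / effective rate ≈ 666666.67 s → 11,111 minutes.

11,111 minutes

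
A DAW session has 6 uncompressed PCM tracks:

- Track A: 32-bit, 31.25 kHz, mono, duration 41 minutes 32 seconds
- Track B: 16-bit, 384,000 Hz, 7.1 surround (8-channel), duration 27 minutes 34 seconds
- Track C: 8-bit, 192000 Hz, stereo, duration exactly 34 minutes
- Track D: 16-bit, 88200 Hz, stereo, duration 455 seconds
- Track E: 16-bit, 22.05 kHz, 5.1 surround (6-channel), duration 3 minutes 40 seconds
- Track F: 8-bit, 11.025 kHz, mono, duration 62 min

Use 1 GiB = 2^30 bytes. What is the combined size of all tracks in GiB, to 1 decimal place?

10.7 GiB

Track A: 41 minutes 32 seconds = 2,492 s; 31,250 × 2,492 × 4 × 1 = 311,500,000 bytes.
Track B: 27 minutes 34 seconds = 1,654 s; 384,000 × 1,654 × 2 × 8 = 10,162,176,000 bytes.
Track C: exactly 34 minutes = 2,040 s; 192,000 × 2,040 × 1 × 2 = 783,360,000 bytes.
Track D: 88,200 × 455 × 2 × 2 = 160,524,000 bytes.
Track E: 3 minutes 40 seconds = 220 s; 22,050 × 220 × 2 × 6 = 58,212,000 bytes.
Track F: 62 min = 3,720 s; 11,025 × 3,720 × 1 × 1 = 41,013,000 bytes.
Total = 11,516,785,000 bytes = 10.7 GiB.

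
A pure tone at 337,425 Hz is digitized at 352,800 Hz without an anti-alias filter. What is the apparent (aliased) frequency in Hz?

15,375 Hz

Nyquist = 352,800/2 = 176,400 Hz; 337,425 Hz exceeds it.
Alias = |337,425 − 1×352,800| = |337,425 − 352,800| = 15,375 Hz.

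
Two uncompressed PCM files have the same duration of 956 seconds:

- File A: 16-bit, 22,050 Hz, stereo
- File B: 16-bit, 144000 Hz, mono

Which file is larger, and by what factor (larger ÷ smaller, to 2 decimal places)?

File A: 22,050 × 2 × 2 = 88,200 bytes/s.
File B: 144,000 × 2 × 1 = 288,000 bytes/s.
File B is larger; ratio = 275,328,000 / 84,319,200 = 3.27.

File B, by a factor of 3.27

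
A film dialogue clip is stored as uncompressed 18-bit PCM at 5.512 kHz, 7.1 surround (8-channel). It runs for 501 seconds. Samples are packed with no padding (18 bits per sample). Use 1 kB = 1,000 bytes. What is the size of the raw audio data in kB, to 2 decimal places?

49707.22 kB

Bits = 5,512 × 501 × 18 × 8 = 397,657,728 bits = 49,707,216 bytes.
49,707,216 / 1,000 = 49707.22 kB.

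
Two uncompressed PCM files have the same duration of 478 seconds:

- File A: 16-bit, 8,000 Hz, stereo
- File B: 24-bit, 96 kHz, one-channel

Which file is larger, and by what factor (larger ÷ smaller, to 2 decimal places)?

File A: 8,000 × 2 × 2 = 32,000 bytes/s.
File B: 96,000 × 3 × 1 = 288,000 bytes/s.
File B is larger; ratio = 137,664,000 / 15,296,000 = 9.00.

File B, by a factor of 9.00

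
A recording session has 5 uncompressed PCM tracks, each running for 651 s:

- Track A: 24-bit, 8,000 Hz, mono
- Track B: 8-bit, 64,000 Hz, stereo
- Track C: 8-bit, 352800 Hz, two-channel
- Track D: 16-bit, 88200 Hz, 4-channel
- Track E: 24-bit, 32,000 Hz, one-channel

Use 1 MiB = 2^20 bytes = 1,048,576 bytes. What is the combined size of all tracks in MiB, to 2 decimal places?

1030.10 MiB

Track A: 8,000 × 651 × 3 × 1 = 15,624,000 bytes.
Track B: 64,000 × 651 × 1 × 2 = 83,328,000 bytes.
Track C: 352,800 × 651 × 1 × 2 = 459,345,600 bytes.
Track D: 88,200 × 651 × 2 × 4 = 459,345,600 bytes.
Track E: 32,000 × 651 × 3 × 1 = 62,496,000 bytes.
Total = 1,080,139,200 bytes = 1030.10 MiB.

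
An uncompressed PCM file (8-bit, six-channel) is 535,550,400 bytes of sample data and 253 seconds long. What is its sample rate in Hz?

352,800 Hz

Bytes = sample_rate × seconds × bytes_per_sample × channels.
sample_rate = 535,550,400 / (253 × 1 × 6) = 535,550,400 / 1,518 = 352,800 Hz.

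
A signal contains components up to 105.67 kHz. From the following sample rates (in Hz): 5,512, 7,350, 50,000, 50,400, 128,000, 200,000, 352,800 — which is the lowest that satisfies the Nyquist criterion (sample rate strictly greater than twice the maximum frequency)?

352,800 Hz

Need sample rate > 2 × 105,670 = 211,340 Hz.
Lowest listed rate above 211,340 Hz is 352,800 Hz.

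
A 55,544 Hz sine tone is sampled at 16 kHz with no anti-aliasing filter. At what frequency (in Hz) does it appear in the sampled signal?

Nyquist = 16,000/2 = 8,000 Hz; 55,544 Hz exceeds it.
Alias = |55,544 − 3×16,000| = |55,544 − 48,000| = 7,544 Hz.

7,544 Hz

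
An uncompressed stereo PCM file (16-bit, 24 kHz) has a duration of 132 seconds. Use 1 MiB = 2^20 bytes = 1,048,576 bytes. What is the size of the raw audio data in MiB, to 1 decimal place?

Bytes = 24,000 samples/s × 132 s × 2 bytes/sample × 2 ch = 12,672,000 bytes.
12,672,000 / 1,048,576 = 12.1 MiB.

12.1 MiB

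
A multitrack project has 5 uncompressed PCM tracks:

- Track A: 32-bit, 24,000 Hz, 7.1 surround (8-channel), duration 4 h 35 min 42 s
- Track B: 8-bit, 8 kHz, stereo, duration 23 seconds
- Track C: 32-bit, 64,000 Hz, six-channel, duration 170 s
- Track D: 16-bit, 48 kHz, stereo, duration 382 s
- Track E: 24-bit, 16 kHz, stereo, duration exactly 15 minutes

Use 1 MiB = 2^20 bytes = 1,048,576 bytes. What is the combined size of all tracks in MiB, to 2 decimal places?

12517.44 MiB

Track A: 4 h 35 min 42 s = 16,542 s; 24,000 × 16,542 × 4 × 8 = 12,704,256,000 bytes.
Track B: 8,000 × 23 × 1 × 2 = 368,000 bytes.
Track C: 64,000 × 170 × 4 × 6 = 261,120,000 bytes.
Track D: 48,000 × 382 × 2 × 2 = 73,344,000 bytes.
Track E: exactly 15 minutes = 900 s; 16,000 × 900 × 3 × 2 = 86,400,000 bytes.
Total = 13,125,488,000 bytes = 12517.44 MiB.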